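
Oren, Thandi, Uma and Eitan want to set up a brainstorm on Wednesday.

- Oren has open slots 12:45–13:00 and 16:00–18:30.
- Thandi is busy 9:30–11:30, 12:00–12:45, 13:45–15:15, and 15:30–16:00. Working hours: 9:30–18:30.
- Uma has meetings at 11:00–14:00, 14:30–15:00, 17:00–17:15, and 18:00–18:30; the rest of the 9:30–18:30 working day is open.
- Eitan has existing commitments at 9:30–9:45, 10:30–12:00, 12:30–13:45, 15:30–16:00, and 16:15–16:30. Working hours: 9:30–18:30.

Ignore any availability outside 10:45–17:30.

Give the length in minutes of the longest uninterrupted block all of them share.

30 minutes

Thandi free within 09:30–18:30: 11:30–12:00, 12:45–13:45, 15:15–15:30, 16:00–18:30.
Uma free within 09:30–18:30: 09:30–11:00, 14:00–14:30, 15:00–17:00, 17:15–18:00.
Eitan free within 09:30–18:30: 09:45–10:30, 12:00–12:30, 13:45–15:30, 16:00–16:15, 16:30–18:30.
Oren ∩ Thandi: 12:45–13:00, 16:00–18:30.
Oren ∩ Thandi ∩ Uma: 16:00–17:00, 17:15–18:00.
Oren ∩ Thandi ∩ Uma ∩ Eitan: 16:00–16:15, 16:30–17:00, 17:15–18:00.
Restricted to 10:45–17:30: 16:00–16:15, 16:30–17:00, 17:15–17:30.
Common window lengths: 15, 30, 15 min; longest is 30.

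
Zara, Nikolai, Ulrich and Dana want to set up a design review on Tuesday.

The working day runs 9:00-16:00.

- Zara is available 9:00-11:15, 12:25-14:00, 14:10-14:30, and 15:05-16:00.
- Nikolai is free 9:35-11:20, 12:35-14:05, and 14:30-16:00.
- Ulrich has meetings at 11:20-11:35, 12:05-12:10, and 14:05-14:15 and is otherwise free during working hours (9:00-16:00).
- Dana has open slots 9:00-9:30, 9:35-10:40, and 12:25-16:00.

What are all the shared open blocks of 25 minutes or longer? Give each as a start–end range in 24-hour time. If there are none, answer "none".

09:35–10:40, 12:35–14:00, 15:05–16:00

Ulrich free within 09:00–16:00: 09:00–11:20, 11:35–12:05, 12:10–14:05, 14:15–16:00.
Zara ∩ Nikolai: 09:35–11:15, 12:35–14:00, 15:05–16:00.
Zara ∩ Nikolai ∩ Ulrich: 09:35–11:15, 12:35–14:00, 15:05–16:00.
Zara ∩ Nikolai ∩ Ulrich ∩ Dana: 09:35–10:40, 12:35–14:00, 15:05–16:00.
Windows ≥ 25 min: 09:35–10:40, 12:35–14:00, 15:05–16:00.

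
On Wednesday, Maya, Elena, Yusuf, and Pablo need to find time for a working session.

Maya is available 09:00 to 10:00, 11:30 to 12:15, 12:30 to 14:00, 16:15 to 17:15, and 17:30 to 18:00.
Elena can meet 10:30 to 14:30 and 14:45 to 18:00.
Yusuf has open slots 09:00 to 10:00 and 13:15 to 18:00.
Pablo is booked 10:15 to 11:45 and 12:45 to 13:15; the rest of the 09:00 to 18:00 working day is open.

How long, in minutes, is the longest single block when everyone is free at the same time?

Pablo free within 09:00–18:00: 09:00–10:15, 11:45–12:45, 13:15–18:00.
Maya ∩ Elena: 11:30–12:15, 12:30–14:00, 16:15–17:15, 17:30–18:00.
Maya ∩ Elena ∩ Yusuf: 13:15–14:00, 16:15–17:15, 17:30–18:00.
Maya ∩ Elena ∩ Yusuf ∩ Pablo: 13:15–14:00, 16:15–17:15, 17:30–18:00.
Common window lengths: 45, 60, 30 min; longest is 60.

60 minutes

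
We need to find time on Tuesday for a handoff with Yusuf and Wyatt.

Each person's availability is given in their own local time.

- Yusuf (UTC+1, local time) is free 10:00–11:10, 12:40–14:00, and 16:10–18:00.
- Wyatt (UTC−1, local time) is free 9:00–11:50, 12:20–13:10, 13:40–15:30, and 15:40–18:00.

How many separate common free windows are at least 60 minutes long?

Yusuf → UTC: 09:00–10:10, 11:40–13:00, 15:10–17:00.
Wyatt → UTC: 10:00–12:50, 13:20–14:10, 14:40–16:30, 16:40–19:00.
Yusuf ∩ Wyatt: 10:00–10:10, 11:40–12:50, 15:10–16:30, 16:40–17:00.
Windows ≥ 60 min: 11:40–12:50, 15:10–16:30.
That's 2 windows.

2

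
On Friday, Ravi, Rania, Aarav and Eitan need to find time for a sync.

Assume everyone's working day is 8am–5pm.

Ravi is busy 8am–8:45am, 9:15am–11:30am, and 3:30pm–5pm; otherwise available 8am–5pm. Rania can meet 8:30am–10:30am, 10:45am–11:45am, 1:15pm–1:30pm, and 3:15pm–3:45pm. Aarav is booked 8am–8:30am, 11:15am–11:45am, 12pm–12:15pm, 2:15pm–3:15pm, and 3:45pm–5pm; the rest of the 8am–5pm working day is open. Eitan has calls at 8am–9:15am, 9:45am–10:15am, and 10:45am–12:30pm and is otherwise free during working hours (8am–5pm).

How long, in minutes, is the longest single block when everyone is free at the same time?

15 minutes

Ravi free within 08:00–17:00: 08:45–09:15, 11:30–15:30.
Aarav free within 08:00–17:00: 08:30–11:15, 11:45–12:00, 12:15–14:15, 15:15–15:45.
Eitan free within 08:00–17:00: 09:15–09:45, 10:15–10:45, 12:30–17:00.
Ravi ∩ Rania: 08:45–09:15, 11:30–11:45, 13:15–13:30, 15:15–15:30.
Ravi ∩ Rania ∩ Aarav: 08:45–09:15, 13:15–13:30, 15:15–15:30.
Ravi ∩ Rania ∩ Aarav ∩ Eitan: 13:15–13:30, 15:15–15:30.
Common window lengths: 15, 15 min; longest is 15.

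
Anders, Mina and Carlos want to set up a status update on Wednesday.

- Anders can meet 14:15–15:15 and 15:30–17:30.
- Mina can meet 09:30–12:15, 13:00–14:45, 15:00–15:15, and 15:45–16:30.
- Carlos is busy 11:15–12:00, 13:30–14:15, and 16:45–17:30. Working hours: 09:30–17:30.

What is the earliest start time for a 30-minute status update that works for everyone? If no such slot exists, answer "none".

Carlos free within 09:30–17:30: 09:30–11:15, 12:00–13:30, 14:15–16:45.
Anders ∩ Mina: 14:15–14:45, 15:00–15:15, 15:45–16:30.
Anders ∩ Mina ∩ Carlos: 14:15–14:45, 15:00–15:15, 15:45–16:30.
Windows ≥ 30 min: 14:15–14:45, 15:45–16:30.
Earliest such window starts at 14:15.

14:15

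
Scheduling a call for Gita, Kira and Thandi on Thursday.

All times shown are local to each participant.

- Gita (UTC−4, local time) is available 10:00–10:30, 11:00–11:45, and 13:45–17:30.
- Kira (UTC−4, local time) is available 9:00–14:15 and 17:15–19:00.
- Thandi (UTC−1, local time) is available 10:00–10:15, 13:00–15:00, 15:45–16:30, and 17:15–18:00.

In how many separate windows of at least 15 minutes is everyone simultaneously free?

2

Gita → UTC: 14:00–14:30, 15:00–15:45, 17:45–21:30.
Kira → UTC: 13:00–18:15, 21:15–23:00.
Thandi → UTC: 11:00–11:15, 14:00–16:00, 16:45–17:30, 18:15–19:00.
Gita ∩ Kira: 14:00–14:30, 15:00–15:45, 17:45–18:15, 21:15–21:30.
Gita ∩ Kira ∩ Thandi: 14:00–14:30, 15:00–15:45.
Windows ≥ 15 min: 14:00–14:30, 15:00–15:45.
That's 2 windows.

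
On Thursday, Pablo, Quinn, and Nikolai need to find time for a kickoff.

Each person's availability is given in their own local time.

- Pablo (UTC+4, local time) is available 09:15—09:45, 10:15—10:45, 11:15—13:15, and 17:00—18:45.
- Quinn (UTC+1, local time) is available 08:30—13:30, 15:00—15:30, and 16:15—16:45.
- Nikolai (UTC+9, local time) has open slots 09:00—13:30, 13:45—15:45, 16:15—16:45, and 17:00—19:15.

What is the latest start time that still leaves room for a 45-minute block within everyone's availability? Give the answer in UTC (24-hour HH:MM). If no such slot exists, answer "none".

08:30

Pablo → UTC: 05:15–05:45, 06:15–06:45, 07:15–09:15, 13:00–14:45.
Quinn → UTC: 07:30–12:30, 14:00–14:30, 15:15–15:45.
Nikolai → UTC: 00:00–04:30, 04:45–06:45, 07:15–07:45, 08:00–10:15.
Pablo ∩ Quinn: 07:30–09:15, 14:00–14:30.
Pablo ∩ Quinn ∩ Nikolai: 07:30–07:45, 08:00–09:15.
Windows ≥ 45 min: 08:00–09:15.
Latest start in the last window 08:00–09:15 is 09:15 − 45 min = 08:30.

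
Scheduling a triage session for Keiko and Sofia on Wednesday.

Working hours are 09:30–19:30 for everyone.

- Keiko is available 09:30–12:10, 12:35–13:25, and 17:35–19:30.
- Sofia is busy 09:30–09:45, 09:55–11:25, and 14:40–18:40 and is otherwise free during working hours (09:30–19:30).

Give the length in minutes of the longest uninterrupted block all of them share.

Sofia free within 09:30–19:30: 09:45–09:55, 11:25–14:40, 18:40–19:30.
Keiko ∩ Sofia: 09:45–09:55, 11:25–12:10, 12:35–13:25, 18:40–19:30.
Common window lengths: 10, 45, 50, 50 min; longest is 50.

50 minutes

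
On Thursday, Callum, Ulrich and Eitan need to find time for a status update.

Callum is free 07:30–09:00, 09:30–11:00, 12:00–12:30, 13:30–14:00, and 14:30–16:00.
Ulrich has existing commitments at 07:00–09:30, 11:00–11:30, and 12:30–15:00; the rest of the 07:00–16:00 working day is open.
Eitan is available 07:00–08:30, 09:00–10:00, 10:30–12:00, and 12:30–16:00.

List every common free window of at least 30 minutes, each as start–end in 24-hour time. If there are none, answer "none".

09:30–10:00, 10:30–11:00, 15:00–16:00

Ulrich free within 07:00–16:00: 09:30–11:00, 11:30–12:30, 15:00–16:00.
Callum ∩ Ulrich: 09:30–11:00, 12:00–12:30, 15:00–16:00.
Callum ∩ Ulrich ∩ Eitan: 09:30–10:00, 10:30–11:00, 15:00–16:00.
Windows ≥ 30 min: 09:30–10:00, 10:30–11:00, 15:00–16:00.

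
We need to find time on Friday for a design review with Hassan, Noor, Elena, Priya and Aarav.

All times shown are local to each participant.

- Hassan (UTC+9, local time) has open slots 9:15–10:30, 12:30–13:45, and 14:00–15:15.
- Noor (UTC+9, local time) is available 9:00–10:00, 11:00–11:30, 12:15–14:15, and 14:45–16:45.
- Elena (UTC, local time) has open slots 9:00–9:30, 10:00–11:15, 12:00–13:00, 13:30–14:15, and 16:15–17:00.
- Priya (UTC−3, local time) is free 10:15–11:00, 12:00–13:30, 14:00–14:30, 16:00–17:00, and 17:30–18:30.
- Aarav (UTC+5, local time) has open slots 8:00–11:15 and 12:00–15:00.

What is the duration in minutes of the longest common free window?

0 minutes

Hassan → UTC: 00:15–01:30, 03:30–04:45, 05:00–06:15.
Noor → UTC: 00:00–01:00, 02:00–02:30, 03:15–05:15, 05:45–07:45.
Elena → UTC: 09:00–09:30, 10:00–11:15, 12:00–13:00, 13:30–14:15, 16:15–17:00.
Priya → UTC: 13:15–14:00, 15:00–16:30, 17:00–17:30, 19:00–20:00, 20:30–21:30.
Aarav → UTC: 03:00–06:15, 07:00–10:00.
Hassan ∩ Noor: 00:15–01:00, 03:30–04:45, 05:00–05:15, 05:45–06:15.
Hassan ∩ Noor ∩ Elena: (none).
Hassan ∩ Noor ∩ Elena ∩ Priya: (none).
Hassan ∩ Noor ∩ Elena ∩ Priya ∩ Aarav: (none).
No common window.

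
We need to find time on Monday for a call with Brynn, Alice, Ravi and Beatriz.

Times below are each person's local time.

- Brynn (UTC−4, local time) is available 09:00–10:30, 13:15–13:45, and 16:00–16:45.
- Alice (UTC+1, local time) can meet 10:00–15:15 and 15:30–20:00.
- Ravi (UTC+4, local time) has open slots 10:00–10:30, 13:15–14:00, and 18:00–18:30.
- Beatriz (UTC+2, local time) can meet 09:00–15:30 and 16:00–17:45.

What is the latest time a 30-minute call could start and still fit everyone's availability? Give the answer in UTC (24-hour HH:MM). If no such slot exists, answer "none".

Brynn → UTC: 13:00–14:30, 17:15–17:45, 20:00–20:45.
Alice → UTC: 09:00–14:15, 14:30–19:00.
Ravi → UTC: 06:00–06:30, 09:15–10:00, 14:00–14:30.
Beatriz → UTC: 07:00–13:30, 14:00–15:45.
Brynn ∩ Alice: 13:00–14:15, 17:15–17:45.
Brynn ∩ Alice ∩ Ravi: 14:00–14:15.
Brynn ∩ Alice ∩ Ravi ∩ Beatriz: 14:00–14:15.
Windows ≥ 30 min: (none).

none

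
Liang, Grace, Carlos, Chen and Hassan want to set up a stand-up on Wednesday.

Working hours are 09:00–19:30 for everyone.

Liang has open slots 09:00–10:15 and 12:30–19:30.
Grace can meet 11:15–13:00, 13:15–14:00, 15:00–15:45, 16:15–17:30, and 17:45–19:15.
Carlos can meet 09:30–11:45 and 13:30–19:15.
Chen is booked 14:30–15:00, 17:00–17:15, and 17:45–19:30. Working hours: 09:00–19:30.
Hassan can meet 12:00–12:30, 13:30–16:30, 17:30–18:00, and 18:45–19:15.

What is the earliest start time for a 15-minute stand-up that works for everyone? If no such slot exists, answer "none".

13:30

Chen free within 09:00–19:30: 09:00–14:30, 15:00–17:00, 17:15–17:45.
Liang ∩ Grace: 12:30–13:00, 13:15–14:00, 15:00–15:45, 16:15–17:30, 17:45–19:15.
Liang ∩ Grace ∩ Carlos: 13:30–14:00, 15:00–15:45, 16:15–17:30, 17:45–19:15.
Liang ∩ Grace ∩ Carlos ∩ Chen: 13:30–14:00, 15:00–15:45, 16:15–17:00, 17:15–17:30.
Liang ∩ Grace ∩ Carlos ∩ Chen ∩ Hassan: 13:30–14:00, 15:00–15:45, 16:15–16:30.
Windows ≥ 15 min: 13:30–14:00, 15:00–15:45, 16:15–16:30.
Earliest such window starts at 13:30.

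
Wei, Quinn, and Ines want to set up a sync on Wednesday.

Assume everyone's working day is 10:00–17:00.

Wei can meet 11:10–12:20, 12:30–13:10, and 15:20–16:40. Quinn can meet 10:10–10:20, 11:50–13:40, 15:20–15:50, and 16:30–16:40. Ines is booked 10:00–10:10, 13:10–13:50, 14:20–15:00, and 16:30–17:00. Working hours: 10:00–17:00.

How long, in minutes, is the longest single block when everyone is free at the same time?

40 minutes

Ines free within 10:00–17:00: 10:10–13:10, 13:50–14:20, 15:00–16:30.
Wei ∩ Quinn: 11:50–12:20, 12:30–13:10, 15:20–15:50, 16:30–16:40.
Wei ∩ Quinn ∩ Ines: 11:50–12:20, 12:30–13:10, 15:20–15:50.
Common window lengths: 30, 40, 30 min; longest is 40.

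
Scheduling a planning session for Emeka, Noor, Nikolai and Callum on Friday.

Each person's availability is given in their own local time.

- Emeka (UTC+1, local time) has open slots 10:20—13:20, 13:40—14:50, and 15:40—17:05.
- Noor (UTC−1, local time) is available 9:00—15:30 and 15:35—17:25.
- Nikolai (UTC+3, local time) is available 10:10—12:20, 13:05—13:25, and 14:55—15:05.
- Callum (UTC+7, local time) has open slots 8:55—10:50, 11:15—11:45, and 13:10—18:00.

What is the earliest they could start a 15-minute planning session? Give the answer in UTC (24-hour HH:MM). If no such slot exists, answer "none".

10:05

Emeka → UTC: 09:20–12:20, 12:40–13:50, 14:40–16:05.
Noor → UTC: 10:00–16:30, 16:35–18:25.
Nikolai → UTC: 07:10–09:20, 10:05–10:25, 11:55–12:05.
Callum → UTC: 01:55–03:50, 04:15–04:45, 06:10–11:00.
Emeka ∩ Noor: 10:00–12:20, 12:40–13:50, 14:40–16:05.
Emeka ∩ Noor ∩ Nikolai: 10:05–10:25, 11:55–12:05.
Emeka ∩ Noor ∩ Nikolai ∩ Callum: 10:05–10:25.
Windows ≥ 15 min: 10:05–10:25.
Earliest such window starts at 10:05.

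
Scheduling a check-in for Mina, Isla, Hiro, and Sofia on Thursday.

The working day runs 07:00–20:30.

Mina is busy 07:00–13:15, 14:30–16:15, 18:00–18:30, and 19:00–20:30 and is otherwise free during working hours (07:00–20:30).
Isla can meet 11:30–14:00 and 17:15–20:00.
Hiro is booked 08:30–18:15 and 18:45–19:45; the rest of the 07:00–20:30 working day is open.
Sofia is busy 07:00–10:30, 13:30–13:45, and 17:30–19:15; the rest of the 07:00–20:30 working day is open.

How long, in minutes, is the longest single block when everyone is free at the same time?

0 minutes

Mina free within 07:00–20:30: 13:15–14:30, 16:15–18:00, 18:30–19:00.
Hiro free within 07:00–20:30: 07:00–08:30, 18:15–18:45, 19:45–20:30.
Sofia free within 07:00–20:30: 10:30–13:30, 13:45–17:30, 19:15–20:30.
Mina ∩ Isla: 13:15–14:00, 17:15–18:00, 18:30–19:00.
Mina ∩ Isla ∩ Hiro: 18:30–18:45.
Mina ∩ Isla ∩ Hiro ∩ Sofia: (none).
No common window.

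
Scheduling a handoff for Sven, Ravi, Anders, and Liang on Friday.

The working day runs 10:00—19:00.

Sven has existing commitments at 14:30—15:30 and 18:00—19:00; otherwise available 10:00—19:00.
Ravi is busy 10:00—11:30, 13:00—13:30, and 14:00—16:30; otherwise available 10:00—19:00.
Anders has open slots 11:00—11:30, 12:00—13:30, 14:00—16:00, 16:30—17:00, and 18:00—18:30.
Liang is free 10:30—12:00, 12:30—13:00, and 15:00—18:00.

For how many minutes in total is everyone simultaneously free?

Sven free within 10:00–19:00: 10:00–14:30, 15:30–18:00.
Ravi free within 10:00–19:00: 11:30–13:00, 13:30–14:00, 16:30–19:00.
Sven ∩ Ravi: 11:30–13:00, 13:30–14:00, 16:30–18:00.
Sven ∩ Ravi ∩ Anders: 12:00–13:00, 16:30–17:00.
Sven ∩ Ravi ∩ Anders ∩ Liang: 12:30–13:00, 16:30–17:00.
Total common minutes: 30 + 30 = 60.

60 minutes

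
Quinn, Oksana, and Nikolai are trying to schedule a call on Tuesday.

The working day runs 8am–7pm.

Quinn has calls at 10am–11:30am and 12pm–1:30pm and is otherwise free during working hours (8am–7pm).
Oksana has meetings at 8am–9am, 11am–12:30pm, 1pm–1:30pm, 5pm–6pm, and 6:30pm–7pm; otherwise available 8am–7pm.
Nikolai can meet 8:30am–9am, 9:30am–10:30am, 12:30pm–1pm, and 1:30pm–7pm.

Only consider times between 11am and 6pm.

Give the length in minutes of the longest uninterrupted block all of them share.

210 minutes

Quinn free within 08:00–19:00: 08:00–10:00, 11:30–12:00, 13:30–19:00.
Oksana free within 08:00–19:00: 09:00–11:00, 12:30–13:00, 13:30–17:00, 18:00–18:30.
Quinn ∩ Oksana: 09:00–10:00, 13:30–17:00, 18:00–18:30.
Quinn ∩ Oksana ∩ Nikolai: 09:30–10:00, 13:30–17:00, 18:00–18:30.
Restricted to 11:00–18:00: 13:30–17:00.
Single common window of 210 minutes.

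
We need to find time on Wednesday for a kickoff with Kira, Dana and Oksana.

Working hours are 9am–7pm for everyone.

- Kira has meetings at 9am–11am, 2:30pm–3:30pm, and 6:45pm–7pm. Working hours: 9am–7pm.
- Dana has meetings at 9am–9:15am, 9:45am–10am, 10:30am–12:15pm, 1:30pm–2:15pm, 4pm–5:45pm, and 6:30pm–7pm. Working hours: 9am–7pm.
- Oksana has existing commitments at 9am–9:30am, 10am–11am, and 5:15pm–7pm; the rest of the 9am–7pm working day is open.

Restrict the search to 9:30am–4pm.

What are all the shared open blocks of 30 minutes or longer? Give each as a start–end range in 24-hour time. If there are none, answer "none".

12:15–13:30, 15:30–16:00

Kira free within 09:00–19:00: 11:00–14:30, 15:30–18:45.
Dana free within 09:00–19:00: 09:15–09:45, 10:00–10:30, 12:15–13:30, 14:15–16:00, 17:45–18:30.
Oksana free within 09:00–19:00: 09:30–10:00, 11:00–17:15.
Kira ∩ Dana: 12:15–13:30, 14:15–14:30, 15:30–16:00, 17:45–18:30.
Kira ∩ Dana ∩ Oksana: 12:15–13:30, 14:15–14:30, 15:30–16:00.
Restricted to 09:30–16:00: 12:15–13:30, 14:15–14:30, 15:30–16:00.
Windows ≥ 30 min: 12:15–13:30, 15:30–16:00.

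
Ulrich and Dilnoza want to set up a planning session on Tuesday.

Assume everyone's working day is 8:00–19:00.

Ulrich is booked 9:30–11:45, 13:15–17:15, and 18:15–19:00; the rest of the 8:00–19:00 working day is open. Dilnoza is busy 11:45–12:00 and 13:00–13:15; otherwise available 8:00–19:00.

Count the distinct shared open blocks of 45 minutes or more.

Ulrich free within 08:00–19:00: 08:00–09:30, 11:45–13:15, 17:15–18:15.
Dilnoza free within 08:00–19:00: 08:00–11:45, 12:00–13:00, 13:15–19:00.
Ulrich ∩ Dilnoza: 08:00–09:30, 12:00–13:00, 17:15–18:15.
Windows ≥ 45 min: 08:00–09:30, 12:00–13:00, 17:15–18:15.
That's 3 windows.

3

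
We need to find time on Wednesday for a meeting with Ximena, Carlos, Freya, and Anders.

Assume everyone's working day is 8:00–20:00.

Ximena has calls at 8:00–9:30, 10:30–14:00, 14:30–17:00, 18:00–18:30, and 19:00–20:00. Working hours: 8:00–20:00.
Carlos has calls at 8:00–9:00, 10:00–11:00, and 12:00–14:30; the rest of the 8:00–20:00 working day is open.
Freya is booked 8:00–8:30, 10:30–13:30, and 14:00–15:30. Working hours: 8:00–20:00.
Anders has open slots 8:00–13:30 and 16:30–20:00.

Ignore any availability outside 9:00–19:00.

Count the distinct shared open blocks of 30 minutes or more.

3

Ximena free within 08:00–20:00: 09:30–10:30, 14:00–14:30, 17:00–18:00, 18:30–19:00.
Carlos free within 08:00–20:00: 09:00–10:00, 11:00–12:00, 14:30–20:00.
Freya free within 08:00–20:00: 08:30–10:30, 13:30–14:00, 15:30–20:00.
Ximena ∩ Carlos: 09:30–10:00, 17:00–18:00, 18:30–19:00.
Ximena ∩ Carlos ∩ Freya: 09:30–10:00, 17:00–18:00, 18:30–19:00.
Ximena ∩ Carlos ∩ Freya ∩ Anders: 09:30–10:00, 17:00–18:00, 18:30–19:00.
Restricted to 09:00–19:00: 09:30–10:00, 17:00–18:00, 18:30–19:00.
Windows ≥ 30 min: 09:30–10:00, 17:00–18:00, 18:30–19:00.
That's 3 windows.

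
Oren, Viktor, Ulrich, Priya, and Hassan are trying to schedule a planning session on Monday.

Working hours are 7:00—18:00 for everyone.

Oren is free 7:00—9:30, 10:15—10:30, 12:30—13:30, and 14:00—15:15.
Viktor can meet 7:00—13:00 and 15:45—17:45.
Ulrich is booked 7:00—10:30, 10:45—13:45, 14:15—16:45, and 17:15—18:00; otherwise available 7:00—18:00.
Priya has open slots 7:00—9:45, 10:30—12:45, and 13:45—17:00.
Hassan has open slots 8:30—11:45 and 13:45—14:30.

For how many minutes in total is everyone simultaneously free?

0 minutes

Ulrich free within 07:00–18:00: 10:30–10:45, 13:45–14:15, 16:45–17:15.
Oren ∩ Viktor: 07:00–09:30, 10:15–10:30, 12:30–13:00.
Oren ∩ Viktor ∩ Ulrich: (none).
Oren ∩ Viktor ∩ Ulrich ∩ Priya: (none).
Oren ∩ Viktor ∩ Ulrich ∩ Priya ∩ Hassan: (none).
Total common minutes: 0.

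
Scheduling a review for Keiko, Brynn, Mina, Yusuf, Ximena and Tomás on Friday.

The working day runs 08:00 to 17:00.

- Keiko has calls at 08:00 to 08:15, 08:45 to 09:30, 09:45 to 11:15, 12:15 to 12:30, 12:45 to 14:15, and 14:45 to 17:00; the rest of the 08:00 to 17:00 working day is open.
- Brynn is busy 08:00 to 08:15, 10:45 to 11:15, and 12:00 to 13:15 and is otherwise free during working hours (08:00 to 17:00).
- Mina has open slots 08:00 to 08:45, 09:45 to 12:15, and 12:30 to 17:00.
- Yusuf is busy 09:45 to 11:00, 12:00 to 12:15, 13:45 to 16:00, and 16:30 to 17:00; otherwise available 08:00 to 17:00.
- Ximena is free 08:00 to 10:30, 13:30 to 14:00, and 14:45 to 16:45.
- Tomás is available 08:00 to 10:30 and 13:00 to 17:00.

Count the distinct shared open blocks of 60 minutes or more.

Keiko free within 08:00–17:00: 08:15–08:45, 09:30–09:45, 11:15–12:15, 12:30–12:45, 14:15–14:45.
Brynn free within 08:00–17:00: 08:15–10:45, 11:15–12:00, 13:15–17:00.
Yusuf free within 08:00–17:00: 08:00–09:45, 11:00–12:00, 12:15–13:45, 16:00–16:30.
Keiko ∩ Brynn: 08:15–08:45, 09:30–09:45, 11:15–12:00, 14:15–14:45.
Keiko ∩ Brynn ∩ Mina: 08:15–08:45, 11:15–12:00, 14:15–14:45.
Keiko ∩ Brynn ∩ Mina ∩ Yusuf: 08:15–08:45, 11:15–12:00.
Keiko ∩ Brynn ∩ Mina ∩ Yusuf ∩ Ximena: 08:15–08:45.
Keiko ∩ Brynn ∩ Mina ∩ Yusuf ∩ Ximena ∩ Tomás: 08:15–08:45.
Windows ≥ 60 min: (none).
That's 0 windows.

0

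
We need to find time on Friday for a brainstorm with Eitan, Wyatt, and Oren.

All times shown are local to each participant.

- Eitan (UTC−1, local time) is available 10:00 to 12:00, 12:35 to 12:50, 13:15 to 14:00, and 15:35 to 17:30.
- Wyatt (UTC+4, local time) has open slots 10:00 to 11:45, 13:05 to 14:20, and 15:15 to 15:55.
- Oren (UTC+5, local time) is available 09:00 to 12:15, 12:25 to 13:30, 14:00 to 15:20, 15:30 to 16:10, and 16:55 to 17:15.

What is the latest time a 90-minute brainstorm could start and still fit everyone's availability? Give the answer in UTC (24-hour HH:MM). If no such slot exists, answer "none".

Eitan → UTC: 11:00–13:00, 13:35–13:50, 14:15–15:00, 16:35–18:30.
Wyatt → UTC: 06:00–07:45, 09:05–10:20, 11:15–11:55.
Oren → UTC: 04:00–07:15, 07:25–08:30, 09:00–10:20, 10:30–11:10, 11:55–12:15.
Eitan ∩ Wyatt: 11:15–11:55.
Eitan ∩ Wyatt ∩ Oren: (none).
Windows ≥ 90 min: (none).

none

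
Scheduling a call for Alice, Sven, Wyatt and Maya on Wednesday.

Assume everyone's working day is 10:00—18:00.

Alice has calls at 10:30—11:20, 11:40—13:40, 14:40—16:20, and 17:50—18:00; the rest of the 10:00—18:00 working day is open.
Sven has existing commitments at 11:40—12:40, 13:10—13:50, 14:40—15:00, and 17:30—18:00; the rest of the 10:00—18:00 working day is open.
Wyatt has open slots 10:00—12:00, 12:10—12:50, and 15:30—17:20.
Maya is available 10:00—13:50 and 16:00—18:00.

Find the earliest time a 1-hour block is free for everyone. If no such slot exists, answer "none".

16:20

Alice free within 10:00–18:00: 10:00–10:30, 11:20–11:40, 13:40–14:40, 16:20–17:50.
Sven free within 10:00–18:00: 10:00–11:40, 12:40–13:10, 13:50–14:40, 15:00–17:30.
Alice ∩ Sven: 10:00–10:30, 11:20–11:40, 13:50–14:40, 16:20–17:30.
Alice ∩ Sven ∩ Wyatt: 10:00–10:30, 11:20–11:40, 16:20–17:20.
Alice ∩ Sven ∩ Wyatt ∩ Maya: 10:00–10:30, 11:20–11:40, 16:20–17:20.
Windows ≥ 60 min: 16:20–17:20.
Earliest such window starts at 16:20.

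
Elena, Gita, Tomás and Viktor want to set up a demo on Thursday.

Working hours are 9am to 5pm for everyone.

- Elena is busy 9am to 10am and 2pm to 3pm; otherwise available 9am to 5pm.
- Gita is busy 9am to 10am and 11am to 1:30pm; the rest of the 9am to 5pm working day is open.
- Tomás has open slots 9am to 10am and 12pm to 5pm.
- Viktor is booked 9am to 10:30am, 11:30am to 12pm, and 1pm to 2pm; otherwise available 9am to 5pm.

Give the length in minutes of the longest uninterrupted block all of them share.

Elena free within 09:00–17:00: 10:00–14:00, 15:00–17:00.
Gita free within 09:00–17:00: 10:00–11:00, 13:30–17:00.
Viktor free within 09:00–17:00: 10:30–11:30, 12:00–13:00, 14:00–17:00.
Elena ∩ Gita: 10:00–11:00, 13:30–14:00, 15:00–17:00.
Elena ∩ Gita ∩ Tomás: 13:30–14:00, 15:00–17:00.
Elena ∩ Gita ∩ Tomás ∩ Viktor: 15:00–17:00.
Single common window of 120 minutes.

120 minutes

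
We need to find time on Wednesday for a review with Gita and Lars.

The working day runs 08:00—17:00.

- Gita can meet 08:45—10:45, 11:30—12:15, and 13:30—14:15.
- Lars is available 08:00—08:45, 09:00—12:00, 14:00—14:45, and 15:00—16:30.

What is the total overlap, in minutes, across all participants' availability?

Gita ∩ Lars: 09:00–10:45, 11:30–12:00, 14:00–14:15.
Total common minutes: 105 + 30 + 15 = 150.

150 minutes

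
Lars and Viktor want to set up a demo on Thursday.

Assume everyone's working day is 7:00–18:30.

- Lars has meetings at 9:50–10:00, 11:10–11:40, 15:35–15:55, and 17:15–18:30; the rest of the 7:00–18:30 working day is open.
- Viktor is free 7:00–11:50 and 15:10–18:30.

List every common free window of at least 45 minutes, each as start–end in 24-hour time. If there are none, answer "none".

Lars free within 07:00–18:30: 07:00–09:50, 10:00–11:10, 11:40–15:35, 15:55–17:15.
Lars ∩ Viktor: 07:00–09:50, 10:00–11:10, 11:40–11:50, 15:10–15:35, 15:55–17:15.
Windows ≥ 45 min: 07:00–09:50, 10:00–11:10, 15:55–17:15.

07:00–09:50, 10:00–11:10, 15:55–17:15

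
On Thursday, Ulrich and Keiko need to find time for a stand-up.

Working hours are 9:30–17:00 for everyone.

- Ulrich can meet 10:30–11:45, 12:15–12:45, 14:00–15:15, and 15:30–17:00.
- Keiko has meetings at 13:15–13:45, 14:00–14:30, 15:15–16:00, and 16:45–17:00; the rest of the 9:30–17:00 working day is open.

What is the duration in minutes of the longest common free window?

Keiko free within 09:30–17:00: 09:30–13:15, 13:45–14:00, 14:30–15:15, 16:00–16:45.
Ulrich ∩ Keiko: 10:30–11:45, 12:15–12:45, 14:30–15:15, 16:00–16:45.
Common window lengths: 75, 30, 45, 45 min; longest is 75.

75 minutes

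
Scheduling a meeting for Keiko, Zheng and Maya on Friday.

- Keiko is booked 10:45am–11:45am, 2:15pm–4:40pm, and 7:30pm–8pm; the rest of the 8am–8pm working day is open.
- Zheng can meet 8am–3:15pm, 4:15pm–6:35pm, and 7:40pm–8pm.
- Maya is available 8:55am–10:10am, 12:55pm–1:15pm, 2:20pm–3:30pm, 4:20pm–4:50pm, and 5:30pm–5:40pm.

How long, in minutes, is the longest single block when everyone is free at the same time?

75 minutes

Keiko free within 08:00–20:00: 08:00–10:45, 11:45–14:15, 16:40–19:30.
Keiko ∩ Zheng: 08:00–10:45, 11:45–14:15, 16:40–18:35.
Keiko ∩ Zheng ∩ Maya: 08:55–10:10, 12:55–13:15, 16:40–16:50, 17:30–17:40.
Common window lengths: 75, 20, 10, 10 min; longest is 75.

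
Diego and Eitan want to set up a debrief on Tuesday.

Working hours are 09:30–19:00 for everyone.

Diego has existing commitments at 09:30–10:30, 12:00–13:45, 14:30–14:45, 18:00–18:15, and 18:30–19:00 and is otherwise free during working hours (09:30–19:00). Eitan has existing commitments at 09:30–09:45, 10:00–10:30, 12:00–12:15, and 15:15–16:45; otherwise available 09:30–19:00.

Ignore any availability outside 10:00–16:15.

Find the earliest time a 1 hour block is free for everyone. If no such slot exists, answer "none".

10:30

Diego free within 09:30–19:00: 10:30–12:00, 13:45–14:30, 14:45–18:00, 18:15–18:30.
Eitan free within 09:30–19:00: 09:45–10:00, 10:30–12:00, 12:15–15:15, 16:45–19:00.
Diego ∩ Eitan: 10:30–12:00, 13:45–14:30, 14:45–15:15, 16:45–18:00, 18:15–18:30.
Restricted to 10:00–16:15: 10:30–12:00, 13:45–14:30, 14:45–15:15.
Windows ≥ 60 min: 10:30–12:00.
Earliest such window starts at 10:30.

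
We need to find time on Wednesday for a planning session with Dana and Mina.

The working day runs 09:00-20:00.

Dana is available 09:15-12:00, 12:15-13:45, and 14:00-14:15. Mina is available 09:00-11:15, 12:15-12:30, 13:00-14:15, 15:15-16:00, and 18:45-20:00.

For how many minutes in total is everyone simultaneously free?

195 minutes

Dana ∩ Mina: 09:15–11:15, 12:15–12:30, 13:00–13:45, 14:00–14:15.
Total common minutes: 120 + 15 + 45 + 15 = 195.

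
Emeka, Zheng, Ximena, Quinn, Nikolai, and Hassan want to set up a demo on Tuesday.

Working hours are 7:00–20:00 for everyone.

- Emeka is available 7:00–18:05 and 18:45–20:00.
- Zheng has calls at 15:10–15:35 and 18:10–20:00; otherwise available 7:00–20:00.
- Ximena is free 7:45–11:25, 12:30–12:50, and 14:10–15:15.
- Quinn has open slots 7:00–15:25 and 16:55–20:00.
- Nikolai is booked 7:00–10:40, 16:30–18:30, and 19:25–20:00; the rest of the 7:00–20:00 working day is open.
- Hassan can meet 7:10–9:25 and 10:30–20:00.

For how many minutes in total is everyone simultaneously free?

125 minutes

Zheng free within 07:00–20:00: 07:00–15:10, 15:35–18:10.
Nikolai free within 07:00–20:00: 10:40–16:30, 18:30–19:25.
Emeka ∩ Zheng: 07:00–15:10, 15:35–18:05.
Emeka ∩ Zheng ∩ Ximena: 07:45–11:25, 12:30–12:50, 14:10–15:10.
Emeka ∩ Zheng ∩ Ximena ∩ Quinn: 07:45–11:25, 12:30–12:50, 14:10–15:10.
Emeka ∩ Zheng ∩ Ximena ∩ Quinn ∩ Nikolai: 10:40–11:25, 12:30–12:50, 14:10–15:10.
Emeka ∩ Zheng ∩ Ximena ∩ Quinn ∩ Nikolai ∩ Hassan: 10:40–11:25, 12:30–12:50, 14:10–15:10.
Total common minutes: 45 + 20 + 60 = 125.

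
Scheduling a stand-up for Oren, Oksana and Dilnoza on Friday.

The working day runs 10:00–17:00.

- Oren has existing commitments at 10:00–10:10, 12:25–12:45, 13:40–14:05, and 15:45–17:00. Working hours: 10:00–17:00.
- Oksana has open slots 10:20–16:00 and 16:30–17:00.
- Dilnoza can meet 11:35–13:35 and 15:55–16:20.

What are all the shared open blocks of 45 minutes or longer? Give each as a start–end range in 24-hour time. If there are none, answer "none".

Oren free within 10:00–17:00: 10:10–12:25, 12:45–13:40, 14:05–15:45.
Oren ∩ Oksana: 10:20–12:25, 12:45–13:40, 14:05–15:45.
Oren ∩ Oksana ∩ Dilnoza: 11:35–12:25, 12:45–13:35.
Windows ≥ 45 min: 11:35–12:25, 12:45–13:35.

11:35–12:25, 12:45–13:35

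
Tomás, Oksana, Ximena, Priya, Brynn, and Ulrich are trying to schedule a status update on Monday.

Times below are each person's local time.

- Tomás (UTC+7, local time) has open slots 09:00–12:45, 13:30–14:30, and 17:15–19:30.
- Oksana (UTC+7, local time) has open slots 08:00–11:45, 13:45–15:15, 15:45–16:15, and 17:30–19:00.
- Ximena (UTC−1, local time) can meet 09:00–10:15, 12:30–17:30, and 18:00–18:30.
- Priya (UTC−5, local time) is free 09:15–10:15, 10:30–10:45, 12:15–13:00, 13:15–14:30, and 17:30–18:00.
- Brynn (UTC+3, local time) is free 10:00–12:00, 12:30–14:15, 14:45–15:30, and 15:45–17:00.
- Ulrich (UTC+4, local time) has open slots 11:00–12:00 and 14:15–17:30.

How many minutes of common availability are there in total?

0 minutes

Tomás → UTC: 02:00–05:45, 06:30–07:30, 10:15–12:30.
Oksana → UTC: 01:00–04:45, 06:45–08:15, 08:45–09:15, 10:30–12:00.
Ximena → UTC: 10:00–11:15, 13:30–18:30, 19:00–19:30.
Priya → UTC: 14:15–15:15, 15:30–15:45, 17:15–18:00, 18:15–19:30, 22:30–23:00.
Brynn → UTC: 07:00–09:00, 09:30–11:15, 11:45–12:30, 12:45–14:00.
Ulrich → UTC: 07:00–08:00, 10:15–13:30.
Tomás ∩ Oksana: 02:00–04:45, 06:45–07:30, 10:30–12:00.
Tomás ∩ Oksana ∩ Ximena: 10:30–11:15.
Tomás ∩ Oksana ∩ Ximena ∩ Priya: (none).
Tomás ∩ Oksana ∩ Ximena ∩ Priya ∩ Brynn: (none).
Tomás ∩ Oksana ∩ Ximena ∩ Priya ∩ Brynn ∩ Ulrich: (none).
Total common minutes: 0.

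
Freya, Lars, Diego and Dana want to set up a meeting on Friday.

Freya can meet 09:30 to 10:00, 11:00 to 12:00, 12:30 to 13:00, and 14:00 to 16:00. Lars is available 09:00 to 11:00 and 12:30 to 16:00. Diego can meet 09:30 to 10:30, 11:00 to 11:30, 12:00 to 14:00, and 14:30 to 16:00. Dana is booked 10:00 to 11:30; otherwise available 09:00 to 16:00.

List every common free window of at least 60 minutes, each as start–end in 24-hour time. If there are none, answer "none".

14:30–16:00

Dana free within 09:00–16:00: 09:00–10:00, 11:30–16:00.
Freya ∩ Lars: 09:30–10:00, 12:30–13:00, 14:00–16:00.
Freya ∩ Lars ∩ Diego: 09:30–10:00, 12:30–13:00, 14:30–16:00.
Freya ∩ Lars ∩ Diego ∩ Dana: 09:30–10:00, 12:30–13:00, 14:30–16:00.
Windows ≥ 60 min: 14:30–16:00.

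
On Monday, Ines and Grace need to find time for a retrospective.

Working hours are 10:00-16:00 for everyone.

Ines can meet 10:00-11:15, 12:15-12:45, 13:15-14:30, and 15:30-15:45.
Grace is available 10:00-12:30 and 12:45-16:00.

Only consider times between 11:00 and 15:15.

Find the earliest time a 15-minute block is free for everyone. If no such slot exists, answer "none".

11:00

Ines ∩ Grace: 10:00–11:15, 12:15–12:30, 13:15–14:30, 15:30–15:45.
Restricted to 11:00–15:15: 11:00–11:15, 12:15–12:30, 13:15–14:30.
Windows ≥ 15 min: 11:00–11:15, 12:15–12:30, 13:15–14:30.
Earliest such window starts at 11:00.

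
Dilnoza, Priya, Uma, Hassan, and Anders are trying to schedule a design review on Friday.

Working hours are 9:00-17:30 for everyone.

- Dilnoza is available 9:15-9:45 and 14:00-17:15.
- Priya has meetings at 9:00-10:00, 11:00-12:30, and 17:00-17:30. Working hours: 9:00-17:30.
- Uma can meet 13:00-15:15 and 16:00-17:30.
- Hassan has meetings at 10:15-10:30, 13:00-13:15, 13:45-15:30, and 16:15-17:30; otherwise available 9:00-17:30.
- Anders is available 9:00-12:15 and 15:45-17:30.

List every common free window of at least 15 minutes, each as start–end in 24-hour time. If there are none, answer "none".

16:00–16:15

Priya free within 09:00–17:30: 10:00–11:00, 12:30–17:00.
Hassan free within 09:00–17:30: 09:00–10:15, 10:30–13:00, 13:15–13:45, 15:30–16:15.
Dilnoza ∩ Priya: 14:00–17:00.
Dilnoza ∩ Priya ∩ Uma: 14:00–15:15, 16:00–17:00.
Dilnoza ∩ Priya ∩ Uma ∩ Hassan: 16:00–16:15.
Dilnoza ∩ Priya ∩ Uma ∩ Hassan ∩ Anders: 16:00–16:15.
Windows ≥ 15 min: 16:00–16:15.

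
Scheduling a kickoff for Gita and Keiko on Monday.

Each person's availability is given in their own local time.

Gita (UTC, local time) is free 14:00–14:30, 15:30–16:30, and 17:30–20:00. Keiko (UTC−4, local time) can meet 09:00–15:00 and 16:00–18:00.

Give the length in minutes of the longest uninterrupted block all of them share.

90 minutes

Gita → UTC: 14:00–14:30, 15:30–16:30, 17:30–20:00.
Keiko → UTC: 13:00–19:00, 20:00–22:00.
Gita ∩ Keiko: 14:00–14:30, 15:30–16:30, 17:30–19:00.
Common window lengths: 30, 60, 90 min; longest is 90.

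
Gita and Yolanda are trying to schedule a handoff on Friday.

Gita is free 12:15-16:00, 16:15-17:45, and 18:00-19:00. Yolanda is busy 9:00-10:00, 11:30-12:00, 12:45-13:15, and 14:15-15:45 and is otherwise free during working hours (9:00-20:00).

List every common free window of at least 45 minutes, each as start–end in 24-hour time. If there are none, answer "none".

13:15–14:15, 16:15–17:45, 18:00–19:00

Yolanda free within 09:00–20:00: 10:00–11:30, 12:00–12:45, 13:15–14:15, 15:45–20:00.
Gita ∩ Yolanda: 12:15–12:45, 13:15–14:15, 15:45–16:00, 16:15–17:45, 18:00–19:00.
Windows ≥ 45 min: 13:15–14:15, 16:15–17:45, 18:00–19:00.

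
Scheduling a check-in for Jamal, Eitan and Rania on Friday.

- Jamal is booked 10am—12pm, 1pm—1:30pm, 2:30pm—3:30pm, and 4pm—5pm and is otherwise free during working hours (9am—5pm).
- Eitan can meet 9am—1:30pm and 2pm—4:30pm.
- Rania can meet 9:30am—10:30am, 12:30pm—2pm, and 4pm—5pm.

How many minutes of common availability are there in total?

60 minutes

Jamal free within 09:00–17:00: 09:00–10:00, 12:00–13:00, 13:30–14:30, 15:30–16:00.
Jamal ∩ Eitan: 09:00–10:00, 12:00–13:00, 14:00–14:30, 15:30–16:00.
Jamal ∩ Eitan ∩ Rania: 09:30–10:00, 12:30–13:00.
Total common minutes: 30 + 30 = 60.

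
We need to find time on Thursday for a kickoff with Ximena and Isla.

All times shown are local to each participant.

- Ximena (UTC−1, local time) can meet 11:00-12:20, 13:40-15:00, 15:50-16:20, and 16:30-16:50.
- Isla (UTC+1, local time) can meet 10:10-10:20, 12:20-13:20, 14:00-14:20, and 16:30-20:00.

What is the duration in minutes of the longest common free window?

30 minutes

Ximena → UTC: 12:00–13:20, 14:40–16:00, 16:50–17:20, 17:30–17:50.
Isla → UTC: 09:10–09:20, 11:20–12:20, 13:00–13:20, 15:30–19:00.
Ximena ∩ Isla: 12:00–12:20, 13:00–13:20, 15:30–16:00, 16:50–17:20, 17:30–17:50.
Common window lengths: 20, 20, 30, 30, 20 min; longest is 30.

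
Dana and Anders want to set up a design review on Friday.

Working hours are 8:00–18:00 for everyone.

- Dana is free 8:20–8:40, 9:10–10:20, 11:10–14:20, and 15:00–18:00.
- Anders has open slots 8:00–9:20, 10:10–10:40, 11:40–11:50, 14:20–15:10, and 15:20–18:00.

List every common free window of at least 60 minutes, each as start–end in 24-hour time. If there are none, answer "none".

Dana ∩ Anders: 08:20–08:40, 09:10–09:20, 10:10–10:20, 11:40–11:50, 15:00–15:10, 15:20–18:00.
Windows ≥ 60 min: 15:20–18:00.

15:20–18:00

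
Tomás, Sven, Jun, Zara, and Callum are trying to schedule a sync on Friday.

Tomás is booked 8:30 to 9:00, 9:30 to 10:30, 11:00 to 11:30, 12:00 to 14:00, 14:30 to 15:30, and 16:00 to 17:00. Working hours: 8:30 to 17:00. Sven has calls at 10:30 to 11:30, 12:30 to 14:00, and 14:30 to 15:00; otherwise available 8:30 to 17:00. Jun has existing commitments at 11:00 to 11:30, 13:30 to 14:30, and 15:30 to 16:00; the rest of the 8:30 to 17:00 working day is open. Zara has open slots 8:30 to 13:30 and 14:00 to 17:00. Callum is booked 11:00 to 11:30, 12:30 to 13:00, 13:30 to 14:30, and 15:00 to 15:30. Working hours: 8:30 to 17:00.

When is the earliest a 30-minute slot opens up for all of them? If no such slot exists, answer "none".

Tomás free within 08:30–17:00: 09:00–09:30, 10:30–11:00, 11:30–12:00, 14:00–14:30, 15:30–16:00.
Sven free within 08:30–17:00: 08:30–10:30, 11:30–12:30, 14:00–14:30, 15:00–17:00.
Jun free within 08:30–17:00: 08:30–11:00, 11:30–13:30, 14:30–15:30, 16:00–17:00.
Callum free within 08:30–17:00: 08:30–11:00, 11:30–12:30, 13:00–13:30, 14:30–15:00, 15:30–17:00.
Tomás ∩ Sven: 09:00–09:30, 11:30–12:00, 14:00–14:30, 15:30–16:00.
Tomás ∩ Sven ∩ Jun: 09:00–09:30, 11:30–12:00.
Tomás ∩ Sven ∩ Jun ∩ Zara: 09:00–09:30, 11:30–12:00.
Tomás ∩ Sven ∩ Jun ∩ Zara ∩ Callum: 09:00–09:30, 11:30–12:00.
Windows ≥ 30 min: 09:00–09:30, 11:30–12:00.
Earliest such window starts at 09:00.

09:00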